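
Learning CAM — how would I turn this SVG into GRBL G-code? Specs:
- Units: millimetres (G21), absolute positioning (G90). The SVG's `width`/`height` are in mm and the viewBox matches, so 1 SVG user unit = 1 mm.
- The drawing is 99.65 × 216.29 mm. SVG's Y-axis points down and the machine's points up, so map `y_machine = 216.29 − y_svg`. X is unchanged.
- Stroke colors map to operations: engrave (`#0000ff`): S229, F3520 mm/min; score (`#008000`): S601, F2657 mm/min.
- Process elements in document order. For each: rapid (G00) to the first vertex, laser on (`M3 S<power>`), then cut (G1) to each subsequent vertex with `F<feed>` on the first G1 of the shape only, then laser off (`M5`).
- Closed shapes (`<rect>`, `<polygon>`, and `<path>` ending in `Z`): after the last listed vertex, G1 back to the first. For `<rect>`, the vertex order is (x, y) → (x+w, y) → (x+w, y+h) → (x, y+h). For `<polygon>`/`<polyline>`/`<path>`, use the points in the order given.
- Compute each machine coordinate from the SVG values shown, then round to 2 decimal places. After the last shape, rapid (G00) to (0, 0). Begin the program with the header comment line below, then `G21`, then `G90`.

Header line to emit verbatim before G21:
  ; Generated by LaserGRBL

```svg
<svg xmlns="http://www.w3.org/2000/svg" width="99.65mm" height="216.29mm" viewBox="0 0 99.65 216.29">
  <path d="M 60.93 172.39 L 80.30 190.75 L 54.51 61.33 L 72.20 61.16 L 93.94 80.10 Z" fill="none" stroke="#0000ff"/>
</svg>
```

; Generated by LaserGRBL
G21
G90
G00 X60.93 Y43.90
M3 S229
G1 X80.30 Y25.54 F3520
G1 X54.51 Y154.96
G1 X72.20 Y155.13
G1 X93.94 Y136.19
G1 X60.93 Y43.90
M5
G00 X0.00 Y0.00

viewBox `0 0 99.65 216.29` with mm width/height → 1 unit = 1 mm. Flip: y_m = 216.29 − y_svg.

**Shape 1** — `<path>` closed polygon, stroke `#0000ff` → engrave (S229, F3520). Machine vertices: (60.93,43.90) → (80.30,25.54) → (54.51,154.96) → (72.20,155.13) → (93.94,136.19) → (60.93,43.90). Closed: final G1 returns to the first vertex.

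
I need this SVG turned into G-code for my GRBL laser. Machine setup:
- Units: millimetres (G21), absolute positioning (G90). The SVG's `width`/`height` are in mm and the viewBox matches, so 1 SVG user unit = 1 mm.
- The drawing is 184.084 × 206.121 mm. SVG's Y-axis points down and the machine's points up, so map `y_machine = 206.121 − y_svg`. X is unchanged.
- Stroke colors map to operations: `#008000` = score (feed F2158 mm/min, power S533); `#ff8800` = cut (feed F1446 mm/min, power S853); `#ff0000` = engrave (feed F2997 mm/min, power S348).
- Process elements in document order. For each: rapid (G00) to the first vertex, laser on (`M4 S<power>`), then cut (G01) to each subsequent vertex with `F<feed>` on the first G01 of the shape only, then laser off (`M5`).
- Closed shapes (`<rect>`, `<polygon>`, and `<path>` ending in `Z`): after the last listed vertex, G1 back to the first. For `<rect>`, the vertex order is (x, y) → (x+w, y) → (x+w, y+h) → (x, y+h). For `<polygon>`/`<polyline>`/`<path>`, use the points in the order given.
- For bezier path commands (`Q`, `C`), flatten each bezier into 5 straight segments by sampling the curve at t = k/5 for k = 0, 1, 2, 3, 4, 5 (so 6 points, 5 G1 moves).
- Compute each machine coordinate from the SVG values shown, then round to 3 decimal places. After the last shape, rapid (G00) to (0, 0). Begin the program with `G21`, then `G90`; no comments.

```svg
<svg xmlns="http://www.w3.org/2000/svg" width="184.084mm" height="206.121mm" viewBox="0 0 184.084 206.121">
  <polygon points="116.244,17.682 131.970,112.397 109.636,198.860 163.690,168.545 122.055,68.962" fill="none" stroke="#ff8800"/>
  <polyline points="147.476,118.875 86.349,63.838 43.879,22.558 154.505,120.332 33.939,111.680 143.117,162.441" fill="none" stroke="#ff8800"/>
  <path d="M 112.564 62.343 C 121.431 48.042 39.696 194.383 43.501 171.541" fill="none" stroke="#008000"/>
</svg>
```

Since the viewBox matches the mm dimensions, user units are millimetres directly. The only transform is the Y-flip y_m = 206.121 − y_svg.

Shape 1 is a closed polygon drawn with `<polygon>`. Its stroke #ff8800 means cut at S853, F1446. After flipping Y the toolpath is (116.244,188.439) → (131.970,93.724) → (109.636,7.261) → (163.690,37.576) → (122.055,137.159) → (116.244,188.439), returning to the start.

Shape 2 is a open polyline drawn with `<polyline>`. Its stroke #ff8800 means cut at S853, F1446. After flipping Y the toolpath is (147.476,87.246) → (86.349,142.283) → (43.879,183.563) → (154.505,85.789) → (33.939,94.441) → (143.117,43.680).

Shape 3 is a cubic bezier drawn with `<path>`. Its stroke #008000 means score at S533, F2158. After flipping Y the toolpath is (112.564,143.778) → (108.421,135.720) → (90.989,104.940) → (68.721,67.269) → (50.074,38.538) → (43.501,34.580).

G21
G90
G00 X116.244 Y188.439
M4 S853
G01 X131.970 Y93.724 F1446
G01 X109.636 Y7.261
G01 X163.690 Y37.576
G01 X122.055 Y137.159
G01 X116.244 Y188.439
M5
G00 X147.476 Y87.246
M4 S853
G01 X86.349 Y142.283 F1446
G01 X43.879 Y183.563
G01 X154.505 Y85.789
G01 X33.939 Y94.441
G01 X143.117 Y43.680
M5
G00 X112.564 Y143.778
M4 S533
G01 X108.421 Y135.720 F2158
G01 X90.989 Y104.940
G01 X68.721 Y67.269
G01 X50.074 Y38.538
G01 X43.501 Y34.580
M5
G00 X0.000 Y0.000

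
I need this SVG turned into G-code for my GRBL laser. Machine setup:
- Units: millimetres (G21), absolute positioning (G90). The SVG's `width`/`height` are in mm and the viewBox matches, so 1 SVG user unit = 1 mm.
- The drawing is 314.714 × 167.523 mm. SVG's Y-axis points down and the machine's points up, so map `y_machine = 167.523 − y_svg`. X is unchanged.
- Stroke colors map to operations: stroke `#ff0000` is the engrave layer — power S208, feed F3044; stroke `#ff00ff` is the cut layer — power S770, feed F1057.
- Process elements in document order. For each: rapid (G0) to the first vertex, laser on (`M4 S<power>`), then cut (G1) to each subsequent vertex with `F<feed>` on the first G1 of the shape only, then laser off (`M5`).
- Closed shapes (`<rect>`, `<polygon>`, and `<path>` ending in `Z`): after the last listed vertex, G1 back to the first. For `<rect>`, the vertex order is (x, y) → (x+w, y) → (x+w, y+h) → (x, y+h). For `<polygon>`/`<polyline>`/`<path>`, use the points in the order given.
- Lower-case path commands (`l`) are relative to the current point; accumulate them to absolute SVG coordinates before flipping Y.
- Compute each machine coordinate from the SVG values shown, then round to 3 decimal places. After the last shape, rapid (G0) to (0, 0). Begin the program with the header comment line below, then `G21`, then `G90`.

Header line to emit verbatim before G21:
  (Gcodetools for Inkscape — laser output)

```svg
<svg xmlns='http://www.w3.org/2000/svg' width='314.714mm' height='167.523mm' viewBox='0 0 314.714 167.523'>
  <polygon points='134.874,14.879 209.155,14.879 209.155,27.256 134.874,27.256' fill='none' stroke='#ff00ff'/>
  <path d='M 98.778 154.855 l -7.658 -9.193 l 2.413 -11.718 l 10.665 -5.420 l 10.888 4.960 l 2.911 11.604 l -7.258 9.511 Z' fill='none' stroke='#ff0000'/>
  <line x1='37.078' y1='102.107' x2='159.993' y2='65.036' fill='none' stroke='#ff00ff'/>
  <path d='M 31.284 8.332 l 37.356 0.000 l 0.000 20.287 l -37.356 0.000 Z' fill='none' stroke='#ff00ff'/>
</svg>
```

(Gcodetools for Inkscape — laser output)
G21
G90
G0 X134.874 Y152.644
M4 S770
G1 X209.155 Y152.644 F1057
G1 X209.155 Y140.267
G1 X134.874 Y140.267
G1 X134.874 Y152.644
M5
G0 X98.778 Y12.668
M4 S208
G1 X91.120 Y21.861 F3044
G1 X93.533 Y33.579
G1 X104.198 Y38.999
G1 X115.086 Y34.039
G1 X117.997 Y22.435
G1 X110.739 Y12.924
G1 X98.778 Y12.668
M5
G0 X37.078 Y65.416
M4 S770
G1 X159.993 Y102.487 F1057
M5
G0 X31.284 Y159.191
M4 S770
G1 X68.640 Y159.191 F1057
G1 X68.640 Y138.904
G1 X31.284 Y138.904
G1 X31.284 Y159.191
M5
G0 X0.000 Y0.000

viewBox `0 0 314.714 167.523` with mm width/height → 1 unit = 1 mm. Flip: y_m = 167.523 − y_svg.

**Shape 1** — `<polygon>` rectangle, stroke `#ff00ff` → cut (S770, F1057). Machine vertices: (134.874,152.644) → (209.155,152.644) → (209.155,140.267) → (134.874,140.267) → (134.874,152.644). Closed: final G1 returns to the first vertex.

**Shape 2** — `<path>` regular polygon, stroke `#ff0000` → engrave (S208, F3044). Machine vertices: (98.778,12.668) → (91.120,21.861) → (93.533,33.579) → (104.198,38.999) → (115.086,34.039) → (117.997,22.435) → (110.739,12.924) → (98.778,12.668). Closed: final G1 returns to the first vertex.

**Shape 3** — `<line>` line segment, stroke `#ff00ff` → cut (S770, F1057). Machine vertices: (37.078,65.416) → (159.993,102.487). Open path.

**Shape 4** — `<path>` rectangle, stroke `#ff00ff` → cut (S770, F1057). Machine vertices: (31.284,159.191) → (68.640,159.191) → (68.640,138.904) → (31.284,138.904) → (31.284,159.191). Closed: final G1 returns to the first vertex.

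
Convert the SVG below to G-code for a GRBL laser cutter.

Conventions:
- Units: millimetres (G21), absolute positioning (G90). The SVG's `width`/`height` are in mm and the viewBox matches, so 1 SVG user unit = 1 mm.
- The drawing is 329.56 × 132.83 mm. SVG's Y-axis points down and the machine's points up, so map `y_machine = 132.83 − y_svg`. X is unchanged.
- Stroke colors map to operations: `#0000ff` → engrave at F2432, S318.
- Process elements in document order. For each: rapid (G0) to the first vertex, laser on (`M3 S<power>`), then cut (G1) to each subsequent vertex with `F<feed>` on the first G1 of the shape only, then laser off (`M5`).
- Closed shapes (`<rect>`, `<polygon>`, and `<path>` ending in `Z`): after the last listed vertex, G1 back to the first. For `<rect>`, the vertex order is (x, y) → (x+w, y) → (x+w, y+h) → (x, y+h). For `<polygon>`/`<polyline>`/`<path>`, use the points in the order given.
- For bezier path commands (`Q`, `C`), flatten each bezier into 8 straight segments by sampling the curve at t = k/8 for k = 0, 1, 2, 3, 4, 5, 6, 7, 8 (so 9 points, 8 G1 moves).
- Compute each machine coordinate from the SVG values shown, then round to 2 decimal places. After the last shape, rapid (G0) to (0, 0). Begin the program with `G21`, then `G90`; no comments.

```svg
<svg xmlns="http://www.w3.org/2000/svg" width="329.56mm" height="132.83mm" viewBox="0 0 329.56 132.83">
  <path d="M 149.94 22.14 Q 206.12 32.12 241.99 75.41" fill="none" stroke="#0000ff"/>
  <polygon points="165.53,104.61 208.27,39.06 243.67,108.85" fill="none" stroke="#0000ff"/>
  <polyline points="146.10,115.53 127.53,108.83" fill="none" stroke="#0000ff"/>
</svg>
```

viewBox `0 0 329.56 132.83` with mm width/height → 1 unit = 1 mm. Flip: y_m = 132.83 − y_svg.

**Shape 1** — `<path>` quadratic bezier, stroke `#0000ff` → engrave (S318, F2432). Control points (SVG): P0=(149.94,22.14), P1=(206.12,32.12), P2=(241.99,75.41); sampled at t=k/8. Machine vertices: (149.94,110.69) → (163.67,107.67) → (176.76,103.62) → (189.22,98.52) → (201.04,92.38) → (212.23,85.20) → (222.79,76.98) → (232.71,67.72) → (241.99,57.42). Open path.

**Shape 2** — `<polygon>` regular polygon, stroke `#0000ff` → engrave (S318, F2432). Machine vertices: (165.53,28.22) → (208.27,93.77) → (243.67,23.98) → (165.53,28.22). Closed: final G1 returns to the first vertex.

**Shape 3** — `<polyline>` line segment, stroke `#0000ff` → engrave (S318, F2432). Machine vertices: (146.10,17.30) → (127.53,24.00). Open path.

G21
G90
G0 X149.94 Y110.69
M3 S318
G1 X163.67 Y107.67 F2432
G1 X176.76 Y103.62
G1 X189.22 Y98.52
G1 X201.04 Y92.38
G1 X212.23 Y85.20
G1 X222.79 Y76.98
G1 X232.71 Y67.72
G1 X241.99 Y57.42
M5
G0 X165.53 Y28.22
M3 S318
G1 X208.27 Y93.77 F2432
G1 X243.67 Y23.98
G1 X165.53 Y28.22
M5
G0 X146.10 Y17.30
M3 S318
G1 X127.53 Y24.00 F2432
M5
G0 X0.00 Y0.00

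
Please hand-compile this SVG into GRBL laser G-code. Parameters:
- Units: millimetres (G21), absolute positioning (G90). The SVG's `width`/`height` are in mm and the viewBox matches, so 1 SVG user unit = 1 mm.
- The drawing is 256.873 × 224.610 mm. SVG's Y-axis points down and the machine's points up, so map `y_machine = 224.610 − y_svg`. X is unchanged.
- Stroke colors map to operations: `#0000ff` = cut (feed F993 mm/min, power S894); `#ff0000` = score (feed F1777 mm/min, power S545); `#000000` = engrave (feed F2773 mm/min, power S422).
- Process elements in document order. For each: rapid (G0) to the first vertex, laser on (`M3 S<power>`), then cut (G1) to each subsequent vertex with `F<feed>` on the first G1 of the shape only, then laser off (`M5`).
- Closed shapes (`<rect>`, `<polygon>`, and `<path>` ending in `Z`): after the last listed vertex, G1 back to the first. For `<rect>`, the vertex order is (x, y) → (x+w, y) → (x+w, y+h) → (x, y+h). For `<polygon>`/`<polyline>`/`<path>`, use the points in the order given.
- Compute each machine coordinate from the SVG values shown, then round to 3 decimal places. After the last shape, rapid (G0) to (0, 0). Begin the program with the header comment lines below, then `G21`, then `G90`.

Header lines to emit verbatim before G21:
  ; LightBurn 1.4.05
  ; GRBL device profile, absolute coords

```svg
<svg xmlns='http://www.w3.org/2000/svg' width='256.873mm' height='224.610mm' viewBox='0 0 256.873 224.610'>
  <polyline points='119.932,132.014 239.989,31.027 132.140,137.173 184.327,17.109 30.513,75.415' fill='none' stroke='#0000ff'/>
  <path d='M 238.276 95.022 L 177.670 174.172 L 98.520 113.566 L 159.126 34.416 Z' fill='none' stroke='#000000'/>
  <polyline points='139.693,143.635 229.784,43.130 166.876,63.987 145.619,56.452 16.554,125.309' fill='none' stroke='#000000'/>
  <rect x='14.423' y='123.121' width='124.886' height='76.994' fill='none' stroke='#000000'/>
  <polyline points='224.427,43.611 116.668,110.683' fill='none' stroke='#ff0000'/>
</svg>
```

viewBox `0 0 256.873 224.610` with mm width/height → 1 unit = 1 mm. Flip: y_m = 224.610 − y_svg.

**Shape 1** — `<polyline>` open polyline, stroke `#0000ff` → cut (S894, F993). Machine vertices: (119.932,92.596) → (239.989,193.583) → (132.140,87.437) → (184.327,207.501) → (30.513,149.195). Open path.

**Shape 2** — `<path>` regular polygon, stroke `#000000` → engrave (S422, F2773). Machine vertices: (238.276,129.588) → (177.670,50.438) → (98.520,111.044) → (159.126,190.194) → (238.276,129.588). Closed: final G1 returns to the first vertex.

**Shape 3** — `<polyline>` open polyline, stroke `#000000` → engrave (S422, F2773). Machine vertices: (139.693,80.975) → (229.784,181.480) → (166.876,160.623) → (145.619,168.158) → (16.554,99.301). Open path.

**Shape 4** — `<rect>` rectangle, stroke `#000000` → engrave (S422, F2773). Machine vertices: (14.423,101.489) → (139.309,101.489) → (139.309,24.495) → (14.423,24.495) → (14.423,101.489). Closed: final G1 returns to the first vertex.

**Shape 5** — `<polyline>` line segment, stroke `#ff0000` → score (S545, F1777). Machine vertices: (224.427,180.999) → (116.668,113.927). Open path.

; LightBurn 1.4.05
; GRBL device profile, absolute coords
G21
G90
G0 X119.932 Y92.596
M3 S894
G1 X239.989 Y193.583 F993
G1 X132.140 Y87.437
G1 X184.327 Y207.501
G1 X30.513 Y149.195
M5
G0 X238.276 Y129.588
M3 S422
G1 X177.670 Y50.438 F2773
G1 X98.520 Y111.044
G1 X159.126 Y190.194
G1 X238.276 Y129.588
M5
G0 X139.693 Y80.975
M3 S422
G1 X229.784 Y181.480 F2773
G1 X166.876 Y160.623
G1 X145.619 Y168.158
G1 X16.554 Y99.301
M5
G0 X14.423 Y101.489
M3 S422
G1 X139.309 Y101.489 F2773
G1 X139.309 Y24.495
G1 X14.423 Y24.495
G1 X14.423 Y101.489
M5
G0 X224.427 Y180.999
M3 S545
G1 X116.668 Y113.927 F1777
M5
G0 X0.000 Y0.000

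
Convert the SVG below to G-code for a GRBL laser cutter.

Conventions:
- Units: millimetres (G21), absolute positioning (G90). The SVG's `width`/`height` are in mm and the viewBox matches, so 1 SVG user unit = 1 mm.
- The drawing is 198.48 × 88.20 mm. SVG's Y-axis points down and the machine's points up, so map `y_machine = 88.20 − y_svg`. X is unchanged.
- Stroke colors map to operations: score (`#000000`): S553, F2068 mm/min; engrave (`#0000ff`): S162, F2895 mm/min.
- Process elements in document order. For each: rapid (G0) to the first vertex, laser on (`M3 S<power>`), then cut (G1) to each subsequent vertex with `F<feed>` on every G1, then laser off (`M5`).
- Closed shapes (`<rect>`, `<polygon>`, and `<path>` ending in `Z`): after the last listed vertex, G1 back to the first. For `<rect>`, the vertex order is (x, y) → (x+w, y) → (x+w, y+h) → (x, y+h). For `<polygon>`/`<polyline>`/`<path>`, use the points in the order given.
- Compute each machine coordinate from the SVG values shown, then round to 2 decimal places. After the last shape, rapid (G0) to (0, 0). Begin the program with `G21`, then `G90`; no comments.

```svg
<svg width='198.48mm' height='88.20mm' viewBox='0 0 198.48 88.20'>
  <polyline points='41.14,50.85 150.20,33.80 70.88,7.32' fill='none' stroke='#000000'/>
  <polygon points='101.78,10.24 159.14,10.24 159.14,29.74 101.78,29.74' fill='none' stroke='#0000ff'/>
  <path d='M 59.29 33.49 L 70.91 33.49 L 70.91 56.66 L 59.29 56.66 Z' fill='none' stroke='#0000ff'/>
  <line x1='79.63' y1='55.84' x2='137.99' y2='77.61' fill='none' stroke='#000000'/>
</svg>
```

G21
G90
G0 X41.14 Y37.35
M3 S553
G1 X150.20 Y54.40 F2068
G1 X70.88 Y80.88 F2068
M5
G0 X101.78 Y77.96
M3 S162
G1 X159.14 Y77.96 F2895
G1 X159.14 Y58.46 F2895
G1 X101.78 Y58.46 F2895
G1 X101.78 Y77.96 F2895
M5
G0 X59.29 Y54.71
M3 S162
G1 X70.91 Y54.71 F2895
G1 X70.91 Y31.54 F2895
G1 X59.29 Y31.54 F2895
G1 X59.29 Y54.71 F2895
M5
G0 X79.63 Y32.36
M3 S553
G1 X137.99 Y10.59 F2068
M5
G0 X0.00 Y0.00

viewBox `0 0 198.48 88.20` with mm width/height → 1 unit = 1 mm. Flip: y_m = 88.20 − y_svg.

**Shape 1** — `<polyline>` open polyline, stroke `#000000` → score (S553, F2068). Machine vertices: (41.14,37.35) → (150.20,54.40) → (70.88,80.88). Open path.

**Shape 2** — `<polygon>` rectangle, stroke `#0000ff` → engrave (S162, F2895). Machine vertices: (101.78,77.96) → (159.14,77.96) → (159.14,58.46) → (101.78,58.46) → (101.78,77.96). Closed: final G1 returns to the first vertex.

**Shape 3** — `<path>` rectangle, stroke `#0000ff` → engrave (S162, F2895). Machine vertices: (59.29,54.71) → (70.91,54.71) → (70.91,31.54) → (59.29,31.54) → (59.29,54.71). Closed: final G1 returns to the first vertex.

**Shape 4** — `<line>` line segment, stroke `#000000` → score (S553, F2068). Machine vertices: (79.63,32.36) → (137.99,10.59). Open path.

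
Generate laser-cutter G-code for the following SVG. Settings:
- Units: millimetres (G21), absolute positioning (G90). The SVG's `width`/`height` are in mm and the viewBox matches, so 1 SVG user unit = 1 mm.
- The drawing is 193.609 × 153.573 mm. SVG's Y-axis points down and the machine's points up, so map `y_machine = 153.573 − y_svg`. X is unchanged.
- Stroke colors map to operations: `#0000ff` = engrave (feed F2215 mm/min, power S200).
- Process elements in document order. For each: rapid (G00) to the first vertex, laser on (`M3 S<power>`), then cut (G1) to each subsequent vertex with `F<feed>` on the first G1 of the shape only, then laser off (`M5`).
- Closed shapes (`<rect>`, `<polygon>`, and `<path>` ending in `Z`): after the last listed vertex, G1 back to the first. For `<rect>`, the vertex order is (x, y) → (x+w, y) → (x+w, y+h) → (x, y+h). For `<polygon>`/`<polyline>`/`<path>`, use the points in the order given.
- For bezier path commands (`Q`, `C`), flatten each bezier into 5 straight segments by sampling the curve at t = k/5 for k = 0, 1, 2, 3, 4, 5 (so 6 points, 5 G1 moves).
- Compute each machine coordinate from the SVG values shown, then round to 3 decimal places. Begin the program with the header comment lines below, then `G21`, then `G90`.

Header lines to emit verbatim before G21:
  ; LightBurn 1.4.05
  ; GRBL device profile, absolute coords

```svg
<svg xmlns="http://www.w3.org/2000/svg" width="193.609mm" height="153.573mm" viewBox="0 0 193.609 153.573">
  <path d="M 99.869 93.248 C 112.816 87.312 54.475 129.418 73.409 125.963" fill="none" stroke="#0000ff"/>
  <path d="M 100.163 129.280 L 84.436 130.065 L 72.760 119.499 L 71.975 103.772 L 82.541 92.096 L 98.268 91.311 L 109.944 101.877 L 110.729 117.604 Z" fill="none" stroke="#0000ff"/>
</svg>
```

Since the viewBox matches the mm dimensions, user units are millimetres directly. The only transform is the Y-flip y_m = 153.573 − y_svg.

Shape 1 is a cubic bezier drawn with `<path>`. Its stroke #0000ff means engrave at S200, F2215. After flipping Y the toolpath is (99.869,60.325) → (100.271,58.870) → (90.695,50.379) → (78.272,39.343) → (70.133,30.255) → (73.409,27.610).

Shape 2 is a regular polygon drawn with `<path>`. Its stroke #0000ff means engrave at S200, F2215. After flipping Y the toolpath is (100.163,24.293) → (84.436,23.508) → (72.760,34.074) → (71.975,49.801) → (82.541,61.477) → (98.268,62.262) → (109.944,51.696) → (110.729,35.969) → (100.163,24.293), returning to the start.

; LightBurn 1.4.05
; GRBL device profile, absolute coords
G21
G90
G00 X99.869 Y60.325
M3 S200
G1 X100.271 Y58.870 F2215
G1 X90.695 Y50.379
G1 X78.272 Y39.343
G1 X70.133 Y30.255
G1 X73.409 Y27.610
M5
G00 X100.163 Y24.293
M3 S200
G1 X84.436 Y23.508 F2215
G1 X72.760 Y34.074
G1 X71.975 Y49.801
G1 X82.541 Y61.477
G1 X98.268 Y62.262
G1 X109.944 Y51.696
G1 X110.729 Y35.969
G1 X100.163 Y24.293
M5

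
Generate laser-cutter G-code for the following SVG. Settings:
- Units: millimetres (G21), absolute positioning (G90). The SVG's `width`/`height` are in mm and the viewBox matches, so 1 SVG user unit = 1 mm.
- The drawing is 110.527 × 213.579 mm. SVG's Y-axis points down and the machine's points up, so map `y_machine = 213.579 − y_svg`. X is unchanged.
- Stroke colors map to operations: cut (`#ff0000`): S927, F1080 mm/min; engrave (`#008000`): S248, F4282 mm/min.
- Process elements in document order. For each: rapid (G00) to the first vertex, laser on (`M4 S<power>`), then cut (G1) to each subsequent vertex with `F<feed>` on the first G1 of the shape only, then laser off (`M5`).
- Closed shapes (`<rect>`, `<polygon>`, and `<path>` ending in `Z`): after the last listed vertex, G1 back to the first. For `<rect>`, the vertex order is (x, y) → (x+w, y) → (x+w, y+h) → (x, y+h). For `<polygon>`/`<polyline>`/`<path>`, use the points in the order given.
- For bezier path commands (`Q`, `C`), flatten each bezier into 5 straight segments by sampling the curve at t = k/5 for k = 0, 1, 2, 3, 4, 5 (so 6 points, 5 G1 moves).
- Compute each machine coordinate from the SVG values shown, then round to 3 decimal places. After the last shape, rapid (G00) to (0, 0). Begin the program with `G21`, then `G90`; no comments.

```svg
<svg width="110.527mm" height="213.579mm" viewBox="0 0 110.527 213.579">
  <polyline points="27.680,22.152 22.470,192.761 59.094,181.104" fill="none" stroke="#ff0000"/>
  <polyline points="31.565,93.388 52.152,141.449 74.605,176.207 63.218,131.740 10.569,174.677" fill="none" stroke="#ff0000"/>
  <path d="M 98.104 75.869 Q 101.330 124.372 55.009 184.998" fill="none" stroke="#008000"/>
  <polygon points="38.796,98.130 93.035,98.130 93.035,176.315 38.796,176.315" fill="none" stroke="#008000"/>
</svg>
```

G21
G90
G00 X27.680 Y191.427
M4 S927
G1 X22.470 Y20.818 F1080
G1 X59.094 Y32.475
M5
G00 X31.565 Y120.191
M4 S927
G1 X52.152 Y72.130 F1080
G1 X74.605 Y37.372
G1 X63.218 Y81.839
G1 X10.569 Y38.902
M5
G00 X98.104 Y137.710
M4 S248
G1 X97.413 Y117.824 F4282
G1 X92.757 Y96.968
G1 X84.138 Y75.142
G1 X71.556 Y52.346
G1 X55.009 Y28.581
M5
G00 X38.796 Y115.449
M4 S248
G1 X93.035 Y115.449 F4282
G1 X93.035 Y37.264
G1 X38.796 Y37.264
G1 X38.796 Y115.449
M5
G00 X0.000 Y0.000

1 u = 1 mm; y_m = 213.579 − y.

[1] `<polyline>` open polyline, #ff0000→cut S927 F1080: (27.680,191.427) → (22.470,20.818) → (59.094,32.475)

[2] `<polyline>` open polyline, #ff0000→cut S927 F1080: (31.565,120.191) → (52.152,72.130) → (74.605,37.372) → (63.218,81.839) → (10.569,38.902)

[3] `<path>` quadratic bezier, #008000→engrave S248 F4282: (98.104,137.710) → (97.413,117.824) → (92.757,96.968) → (84.138,75.142) → (71.556,52.346) → (55.009,28.581)

[4] `<polygon>` rectangle, #008000→engrave S248 F4282: (38.796,115.449) → (93.035,115.449) → (93.035,37.264) → (38.796,37.264) → (38.796,115.449) (closed)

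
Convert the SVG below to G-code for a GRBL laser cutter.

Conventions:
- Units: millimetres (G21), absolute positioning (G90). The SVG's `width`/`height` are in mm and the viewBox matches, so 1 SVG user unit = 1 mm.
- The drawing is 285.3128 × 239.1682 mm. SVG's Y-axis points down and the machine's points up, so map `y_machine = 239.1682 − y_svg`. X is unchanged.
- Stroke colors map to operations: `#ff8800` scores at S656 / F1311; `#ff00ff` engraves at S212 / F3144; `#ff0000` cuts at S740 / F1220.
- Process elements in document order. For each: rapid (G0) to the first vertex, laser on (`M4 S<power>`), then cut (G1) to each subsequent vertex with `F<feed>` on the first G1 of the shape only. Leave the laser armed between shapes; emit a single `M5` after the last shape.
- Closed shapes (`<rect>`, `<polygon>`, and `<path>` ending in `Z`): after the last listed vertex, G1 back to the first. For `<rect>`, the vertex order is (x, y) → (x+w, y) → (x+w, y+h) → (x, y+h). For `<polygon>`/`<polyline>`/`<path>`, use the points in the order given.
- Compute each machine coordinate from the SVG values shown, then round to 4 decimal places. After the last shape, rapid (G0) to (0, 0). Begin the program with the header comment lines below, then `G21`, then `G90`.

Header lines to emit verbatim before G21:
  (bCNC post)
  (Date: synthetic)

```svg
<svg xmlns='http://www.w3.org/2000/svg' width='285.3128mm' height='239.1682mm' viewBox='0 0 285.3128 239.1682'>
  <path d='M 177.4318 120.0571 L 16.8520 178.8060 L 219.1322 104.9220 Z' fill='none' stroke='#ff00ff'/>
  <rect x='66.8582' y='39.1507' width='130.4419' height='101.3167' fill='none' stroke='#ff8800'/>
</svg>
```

1 u = 1 mm; y_m = 239.1682 − y.

[1] `<path>` closed polygon, #ff00ff→engrave S212 F3144: (177.4318,119.1111) → (16.8520,60.3622) → (219.1322,134.2462) → (177.4318,119.1111) (closed)

[2] `<rect>` rectangle, #ff8800→score S656 F1311: (66.8582,200.0175) → (197.3001,200.0175) → (197.3001,98.7008) → (66.8582,98.7008) → (66.8582,200.0175) (closed)

(bCNC post)
(Date: synthetic)
G21
G90
G0 X177.4318 Y119.1111
M4 S212
G1 X16.8520 Y60.3622 F3144
G1 X219.1322 Y134.2462
G1 X177.4318 Y119.1111
G0 X66.8582 Y200.0175
M4 S656
G1 X197.3001 Y200.0175 F1311
G1 X197.3001 Y98.7008
G1 X66.8582 Y98.7008
G1 X66.8582 Y200.0175
M5
G0 X0.0000 Y0.0000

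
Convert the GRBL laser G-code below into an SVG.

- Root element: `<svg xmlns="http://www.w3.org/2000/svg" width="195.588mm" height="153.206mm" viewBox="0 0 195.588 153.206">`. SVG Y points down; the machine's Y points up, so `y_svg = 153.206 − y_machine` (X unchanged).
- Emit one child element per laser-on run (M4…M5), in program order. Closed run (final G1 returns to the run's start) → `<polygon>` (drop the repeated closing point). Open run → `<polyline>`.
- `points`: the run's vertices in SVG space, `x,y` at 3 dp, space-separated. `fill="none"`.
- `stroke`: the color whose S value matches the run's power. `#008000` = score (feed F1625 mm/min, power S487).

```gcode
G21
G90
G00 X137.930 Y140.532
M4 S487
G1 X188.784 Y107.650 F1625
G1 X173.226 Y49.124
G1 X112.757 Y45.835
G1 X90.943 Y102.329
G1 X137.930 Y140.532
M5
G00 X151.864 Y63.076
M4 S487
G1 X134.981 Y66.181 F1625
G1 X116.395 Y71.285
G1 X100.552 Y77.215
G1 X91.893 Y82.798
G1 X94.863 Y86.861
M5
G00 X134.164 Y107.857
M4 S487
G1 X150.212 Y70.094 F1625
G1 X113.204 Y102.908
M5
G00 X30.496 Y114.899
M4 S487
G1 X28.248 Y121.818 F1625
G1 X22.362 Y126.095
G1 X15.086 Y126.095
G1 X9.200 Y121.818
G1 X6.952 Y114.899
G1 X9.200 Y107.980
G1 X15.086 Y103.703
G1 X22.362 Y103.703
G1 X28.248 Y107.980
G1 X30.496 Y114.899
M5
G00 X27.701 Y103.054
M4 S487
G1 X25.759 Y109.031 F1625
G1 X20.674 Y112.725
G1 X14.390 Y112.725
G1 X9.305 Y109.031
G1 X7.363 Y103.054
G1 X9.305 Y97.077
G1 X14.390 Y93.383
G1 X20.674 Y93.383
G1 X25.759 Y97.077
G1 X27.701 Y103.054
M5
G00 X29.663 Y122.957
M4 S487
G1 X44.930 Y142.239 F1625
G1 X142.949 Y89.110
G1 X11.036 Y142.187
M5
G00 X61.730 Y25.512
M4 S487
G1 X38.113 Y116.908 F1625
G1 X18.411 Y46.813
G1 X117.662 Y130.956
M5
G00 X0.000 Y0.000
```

Each laser-on run becomes one SVG element. Flip Y back into SVG space with y_svg = 153.206 − y_machine. Every run uses S487, so all elements get stroke `#008000` (score).

Run 1: The run returns to its start, so emit a `<polygon>` with points (Y-flipped): 137.930,12.674 188.784,45.556 173.226,104.082 112.757,107.371 90.943,50.877.

Run 2: The run is open, so emit a `<polyline>` with points (Y-flipped): 151.864,90.130 134.981,87.025 116.395,81.921 100.552,75.991 91.893,70.408 94.863,66.345.

Run 3: The run is open, so emit a `<polyline>` with points (Y-flipped): 134.164,45.349 150.212,83.112 113.204,50.298.

Run 4: The run returns to its start, so emit a `<polygon>` with points (Y-flipped): 30.496,38.307 28.248,31.388 22.362,27.111 15.086,27.111 9.200,31.388 6.952,38.307 9.200,45.226 15.086,49.503 22.362,49.503 28.248,45.226.

Run 5: The run returns to its start, so emit a `<polygon>` with points (Y-flipped): 27.701,50.152 25.759,44.175 20.674,40.481 14.390,40.481 9.305,44.175 7.363,50.152 9.305,56.129 14.390,59.823 20.674,59.823 25.759,56.129.

Run 6: The run is open, so emit a `<polyline>` with points (Y-flipped): 29.663,30.249 44.930,10.967 142.949,64.096 11.036,11.019.

Run 7: The run is open, so emit a `<polyline>` with points (Y-flipped): 61.730,127.694 38.113,36.298 18.411,106.393 117.662,22.250.

<svg xmlns="http://www.w3.org/2000/svg" width="195.588mm" height="153.206mm" viewBox="0 0 195.588 153.206">
  <polygon points="137.930,12.674 188.784,45.556 173.226,104.082 112.757,107.371 90.943,50.877" fill="none" stroke="#008000"/>
  <polyline points="151.864,90.130 134.981,87.025 116.395,81.921 100.552,75.991 91.893,70.408 94.863,66.345" fill="none" stroke="#008000"/>
  <polyline points="134.164,45.349 150.212,83.112 113.204,50.298" fill="none" stroke="#008000"/>
  <polygon points="30.496,38.307 28.248,31.388 22.362,27.111 15.086,27.111 9.200,31.388 6.952,38.307 9.200,45.226 15.086,49.503 22.362,49.503 28.248,45.226" fill="none" stroke="#008000"/>
  <polygon points="27.701,50.152 25.759,44.175 20.674,40.481 14.390,40.481 9.305,44.175 7.363,50.152 9.305,56.129 14.390,59.823 20.674,59.823 25.759,56.129" fill="none" stroke="#008000"/>
  <polyline points="29.663,30.249 44.930,10.967 142.949,64.096 11.036,11.019" fill="none" stroke="#008000"/>
  <polyline points="61.730,127.694 38.113,36.298 18.411,106.393 117.662,22.250" fill="none" stroke="#008000"/>
</svg>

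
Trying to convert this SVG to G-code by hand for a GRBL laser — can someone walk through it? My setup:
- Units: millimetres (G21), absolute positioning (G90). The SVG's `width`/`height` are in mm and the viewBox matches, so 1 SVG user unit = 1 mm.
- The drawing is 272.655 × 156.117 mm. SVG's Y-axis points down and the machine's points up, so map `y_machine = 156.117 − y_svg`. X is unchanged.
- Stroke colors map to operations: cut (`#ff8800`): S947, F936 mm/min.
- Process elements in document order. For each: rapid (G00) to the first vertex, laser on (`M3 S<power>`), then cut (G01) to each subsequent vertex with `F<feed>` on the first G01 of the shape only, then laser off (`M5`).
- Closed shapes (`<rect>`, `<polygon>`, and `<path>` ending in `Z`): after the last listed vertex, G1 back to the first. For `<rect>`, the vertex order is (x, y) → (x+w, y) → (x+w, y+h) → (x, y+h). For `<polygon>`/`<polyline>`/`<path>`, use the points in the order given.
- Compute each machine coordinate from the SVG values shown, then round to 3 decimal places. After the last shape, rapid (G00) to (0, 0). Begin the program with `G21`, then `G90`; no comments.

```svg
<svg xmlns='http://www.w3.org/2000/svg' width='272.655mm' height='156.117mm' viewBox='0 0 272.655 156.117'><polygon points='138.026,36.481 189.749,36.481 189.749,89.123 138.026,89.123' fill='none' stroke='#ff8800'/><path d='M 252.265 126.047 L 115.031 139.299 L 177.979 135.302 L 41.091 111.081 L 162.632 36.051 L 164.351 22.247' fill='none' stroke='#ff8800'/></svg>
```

G21
G90
G00 X138.026 Y119.636
M3 S947
G01 X189.749 Y119.636 F936
G01 X189.749 Y66.994
G01 X138.026 Y66.994
G01 X138.026 Y119.636
M5
G00 X252.265 Y30.070
M3 S947
G01 X115.031 Y16.818 F936
G01 X177.979 Y20.815
G01 X41.091 Y45.036
G01 X162.632 Y120.066
G01 X164.351 Y133.870
M5
G00 X0.000 Y0.000

1 u = 1 mm; y_m = 156.117 − y.

[1] `<polygon>` rectangle, #ff8800→cut S947 F936: (138.026,119.636) → (189.749,119.636) → (189.749,66.994) → (138.026,66.994) → (138.026,119.636) (closed)

[2] `<path>` open polyline, #ff8800→cut S947 F936: (252.265,30.070) → (115.031,16.818) → (177.979,20.815) → (41.091,45.036) → (162.632,120.066) → (164.351,133.870)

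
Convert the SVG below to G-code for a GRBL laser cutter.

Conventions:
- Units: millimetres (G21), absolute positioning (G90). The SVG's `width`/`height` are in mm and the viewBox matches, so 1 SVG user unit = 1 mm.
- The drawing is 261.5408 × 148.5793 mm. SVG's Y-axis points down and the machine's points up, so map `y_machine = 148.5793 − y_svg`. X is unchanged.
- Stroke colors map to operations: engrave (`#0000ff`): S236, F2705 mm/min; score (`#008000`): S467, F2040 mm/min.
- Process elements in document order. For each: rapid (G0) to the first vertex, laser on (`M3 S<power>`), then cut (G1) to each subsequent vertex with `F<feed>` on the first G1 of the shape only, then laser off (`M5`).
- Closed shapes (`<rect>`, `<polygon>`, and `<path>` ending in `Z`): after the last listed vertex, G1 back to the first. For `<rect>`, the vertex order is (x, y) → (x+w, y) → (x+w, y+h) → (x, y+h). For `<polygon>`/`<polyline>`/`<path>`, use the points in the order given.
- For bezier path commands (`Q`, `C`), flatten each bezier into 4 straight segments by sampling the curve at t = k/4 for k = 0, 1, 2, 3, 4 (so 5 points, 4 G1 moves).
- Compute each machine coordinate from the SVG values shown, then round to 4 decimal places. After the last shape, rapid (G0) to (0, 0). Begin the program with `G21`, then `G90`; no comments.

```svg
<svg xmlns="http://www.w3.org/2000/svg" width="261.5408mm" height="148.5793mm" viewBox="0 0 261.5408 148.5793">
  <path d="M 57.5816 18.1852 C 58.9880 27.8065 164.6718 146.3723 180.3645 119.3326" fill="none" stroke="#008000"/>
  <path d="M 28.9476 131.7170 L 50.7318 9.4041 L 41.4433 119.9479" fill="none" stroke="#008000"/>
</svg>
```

G21
G90
G0 X57.5816 Y130.3941
M3 S467
G1 X75.1530 Y106.7284 F2040
G1 X113.6157 Y66.0725
G1 X154.7571 Y32.2906
G1 X180.3645 Y29.2467
M5
G0 X28.9476 Y16.8623
M3 S467
G1 X50.7318 Y139.1752 F2040
G1 X41.4433 Y28.6314
M5
G0 X0.0000 Y0.0000

viewBox `0 0 261.5408 148.5793` with mm width/height → 1 unit = 1 mm. Flip: y_m = 148.5793 − y_svg.

**Shape 1** — `<path>` cubic bezier, stroke `#008000` → score (S467, F2040). Control points (SVG): P0=(57.5816,18.1852), P1=(58.9880,27.8065), P2=(164.6718,146.3723), P3=(180.3645,119.3326); sampled at t=k/4. Machine vertices: (57.5816,130.3941) → (75.1530,106.7284) → (113.6157,66.0725) → (154.7571,32.2906) → (180.3645,29.2467). Open path.

**Shape 2** — `<path>` open polyline, stroke `#008000` → score (S467, F2040). Machine vertices: (28.9476,16.8623) → (50.7318,139.1752) → (41.4433,28.6314). Open path.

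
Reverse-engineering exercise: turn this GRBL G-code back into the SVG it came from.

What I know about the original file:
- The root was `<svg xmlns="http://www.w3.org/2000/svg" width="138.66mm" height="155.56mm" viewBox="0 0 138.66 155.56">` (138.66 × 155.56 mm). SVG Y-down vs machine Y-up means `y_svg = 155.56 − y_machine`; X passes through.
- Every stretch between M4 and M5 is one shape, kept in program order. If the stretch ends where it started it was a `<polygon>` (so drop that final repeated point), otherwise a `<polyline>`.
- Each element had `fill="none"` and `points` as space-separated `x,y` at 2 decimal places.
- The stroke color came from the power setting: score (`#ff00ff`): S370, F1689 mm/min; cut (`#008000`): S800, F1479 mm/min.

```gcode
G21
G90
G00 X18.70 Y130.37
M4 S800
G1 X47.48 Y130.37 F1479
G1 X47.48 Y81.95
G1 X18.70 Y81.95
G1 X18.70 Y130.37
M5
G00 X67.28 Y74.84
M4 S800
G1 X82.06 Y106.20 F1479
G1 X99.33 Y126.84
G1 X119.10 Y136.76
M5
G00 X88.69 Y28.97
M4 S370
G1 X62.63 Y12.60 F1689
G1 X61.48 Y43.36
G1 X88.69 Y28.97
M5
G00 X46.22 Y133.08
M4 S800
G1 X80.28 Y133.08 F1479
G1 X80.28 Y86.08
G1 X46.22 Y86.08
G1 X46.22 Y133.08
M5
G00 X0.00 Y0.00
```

<svg xmlns="http://www.w3.org/2000/svg" width="138.66mm" height="155.56mm" viewBox="0 0 138.66 155.56">
  <polygon points="18.70,25.19 47.48,25.19 47.48,73.61 18.70,73.61" fill="none" stroke="#008000"/>
  <polyline points="67.28,80.72 82.06,49.36 99.33,28.72 119.10,18.80" fill="none" stroke="#008000"/>
  <polygon points="88.69,126.59 62.63,142.96 61.48,112.20" fill="none" stroke="#ff00ff"/>
  <polygon points="46.22,22.48 80.28,22.48 80.28,69.48 46.22,69.48" fill="none" stroke="#008000"/>
</svg>

Machine Y-up, SVG Y-down with viewBox height 155.56, so y_svg = 155.56 − y_machine; X carries over.

Run 1: power S800 maps to stroke `#008000` (cut). The run returns to its start, so emit a `<polygon>` with points (Y-flipped): 18.70,25.19 47.48,25.19 47.48,73.61 18.70,73.61.

Run 2: S800 ⇒ cut layer `#008000`. The run is open, so emit a `<polyline>` with points (Y-flipped): 67.28,80.72 82.06,49.36 99.33,28.72 119.10,18.80.

Run 3: the run's S370 means `#ff00ff` (score). The run returns to its start, so emit a `<polygon>` with points (Y-flipped): 88.69,126.59 62.63,142.96 61.48,112.20.

Run 4: power S800 maps to stroke `#008000` (cut). The run returns to its start, so emit a `<polygon>` with points (Y-flipped): 46.22,22.48 80.28,22.48 80.28,69.48 46.22,69.48.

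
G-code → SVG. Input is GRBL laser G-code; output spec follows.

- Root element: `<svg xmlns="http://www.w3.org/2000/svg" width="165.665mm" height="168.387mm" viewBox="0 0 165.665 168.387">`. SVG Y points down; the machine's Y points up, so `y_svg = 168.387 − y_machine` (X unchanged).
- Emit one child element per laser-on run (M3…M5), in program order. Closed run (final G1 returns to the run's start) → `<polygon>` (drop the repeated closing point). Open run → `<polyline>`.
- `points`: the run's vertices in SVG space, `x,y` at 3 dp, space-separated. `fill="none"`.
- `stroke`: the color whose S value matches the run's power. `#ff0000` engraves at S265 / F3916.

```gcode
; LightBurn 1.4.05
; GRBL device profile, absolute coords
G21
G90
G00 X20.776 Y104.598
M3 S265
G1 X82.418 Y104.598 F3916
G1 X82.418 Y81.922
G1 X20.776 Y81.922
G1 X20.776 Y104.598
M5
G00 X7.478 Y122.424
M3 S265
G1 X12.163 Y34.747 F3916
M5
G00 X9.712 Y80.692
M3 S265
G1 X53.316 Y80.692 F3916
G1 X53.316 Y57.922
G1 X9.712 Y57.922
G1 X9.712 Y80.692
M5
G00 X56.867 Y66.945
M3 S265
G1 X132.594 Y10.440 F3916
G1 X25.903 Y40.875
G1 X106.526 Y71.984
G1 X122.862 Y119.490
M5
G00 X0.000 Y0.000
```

Each laser-on run becomes one SVG element. Flip Y back into SVG space with y_svg = 168.387 − y_machine. Every run uses S265, so all elements get stroke `#ff0000` (engrave).

Run 1: The run returns to its start, so emit a `<polygon>` with points (Y-flipped): 20.776,63.789 82.418,63.789 82.418,86.465 20.776,86.465.

Run 2: The run is open, so emit a `<polyline>` with points (Y-flipped): 7.478,45.963 12.163,133.640.

Run 3: The run returns to its start, so emit a `<polygon>` with points (Y-flipped): 9.712,87.695 53.316,87.695 53.316,110.465 9.712,110.465.

Run 4: The run is open, so emit a `<polyline>` with points (Y-flipped): 56.867,101.442 132.594,157.947 25.903,127.512 106.526,96.403 122.862,48.897.

<svg xmlns="http://www.w3.org/2000/svg" width="165.665mm" height="168.387mm" viewBox="0 0 165.665 168.387">
  <polygon points="20.776,63.789 82.418,63.789 82.418,86.465 20.776,86.465" fill="none" stroke="#ff0000"/>
  <polyline points="7.478,45.963 12.163,133.640" fill="none" stroke="#ff0000"/>
  <polygon points="9.712,87.695 53.316,87.695 53.316,110.465 9.712,110.465" fill="none" stroke="#ff0000"/>
  <polyline points="56.867,101.442 132.594,157.947 25.903,127.512 106.526,96.403 122.862,48.897" fill="none" stroke="#ff0000"/>
</svg>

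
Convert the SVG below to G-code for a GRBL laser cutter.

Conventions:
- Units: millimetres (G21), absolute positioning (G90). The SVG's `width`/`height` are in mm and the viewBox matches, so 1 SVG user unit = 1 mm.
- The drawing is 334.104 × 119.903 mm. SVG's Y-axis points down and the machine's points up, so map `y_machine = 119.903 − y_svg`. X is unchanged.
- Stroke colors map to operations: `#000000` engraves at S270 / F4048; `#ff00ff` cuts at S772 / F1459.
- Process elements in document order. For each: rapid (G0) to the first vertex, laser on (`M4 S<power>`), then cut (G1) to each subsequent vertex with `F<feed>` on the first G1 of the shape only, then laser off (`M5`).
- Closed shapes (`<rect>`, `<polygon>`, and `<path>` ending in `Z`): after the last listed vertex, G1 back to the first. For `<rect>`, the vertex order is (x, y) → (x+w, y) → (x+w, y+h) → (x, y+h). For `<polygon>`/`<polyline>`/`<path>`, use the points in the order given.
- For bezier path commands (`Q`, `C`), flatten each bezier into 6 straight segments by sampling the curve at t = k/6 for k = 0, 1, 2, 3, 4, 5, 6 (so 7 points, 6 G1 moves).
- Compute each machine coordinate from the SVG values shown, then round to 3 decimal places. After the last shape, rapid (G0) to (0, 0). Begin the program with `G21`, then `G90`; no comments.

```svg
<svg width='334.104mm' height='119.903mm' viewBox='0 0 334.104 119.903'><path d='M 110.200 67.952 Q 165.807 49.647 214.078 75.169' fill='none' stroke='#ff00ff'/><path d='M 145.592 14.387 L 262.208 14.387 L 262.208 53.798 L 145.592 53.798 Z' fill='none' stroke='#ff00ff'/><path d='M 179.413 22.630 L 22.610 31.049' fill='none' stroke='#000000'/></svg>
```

G21
G90
G0 X110.200 Y51.951
M4 S772
G1 X128.532 Y56.835 F1459
G1 X146.456 Y59.285
G1 X163.973 Y59.299
G1 X181.082 Y56.879
G1 X197.784 Y52.024
G1 X214.078 Y44.734
M5
G0 X145.592 Y105.516
M4 S772
G1 X262.208 Y105.516 F1459
G1 X262.208 Y66.105
G1 X145.592 Y66.105
G1 X145.592 Y105.516
M5
G0 X179.413 Y97.273
M4 S270
G1 X22.610 Y88.854 F4048
M5
G0 X0.000 Y0.000

viewBox `0 0 334.104 119.903` with mm width/height → 1 unit = 1 mm. Flip: y_m = 119.903 − y_svg.

**Shape 1** — `<path>` quadratic bezier, stroke `#ff00ff` → cut (S772, F1459). Control points (SVG): P0=(110.200,67.952), P1=(165.807,49.647), P2=(214.078,75.169); sampled at t=k/6. Machine vertices: (110.200,51.951) → (128.532,56.835) → (146.456,59.285) → (163.973,59.299) → (181.082,56.879) → (197.784,52.024) → (214.078,44.734). Open path.

**Shape 2** — `<path>` rectangle, stroke `#ff00ff` → cut (S772, F1459). Machine vertices: (145.592,105.516) → (262.208,105.516) → (262.208,66.105) → (145.592,66.105) → (145.592,105.516). Closed: final G1 returns to the first vertex.

**Shape 3** — `<path>` line segment, stroke `#000000` → engrave (S270, F4048). Machine vertices: (179.413,97.273) → (22.610,88.854). Open path.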